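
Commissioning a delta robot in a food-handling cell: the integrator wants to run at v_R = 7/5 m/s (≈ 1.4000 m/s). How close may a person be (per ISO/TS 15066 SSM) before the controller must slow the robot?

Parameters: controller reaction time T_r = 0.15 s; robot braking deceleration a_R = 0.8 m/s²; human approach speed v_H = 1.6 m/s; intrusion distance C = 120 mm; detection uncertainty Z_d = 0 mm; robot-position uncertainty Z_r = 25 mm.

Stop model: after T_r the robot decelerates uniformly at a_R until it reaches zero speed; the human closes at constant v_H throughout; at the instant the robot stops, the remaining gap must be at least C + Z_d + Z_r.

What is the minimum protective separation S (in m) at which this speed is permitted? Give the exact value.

S_min = 231/50 m = 4.6200 m

braking lasts T_s = (7/5)/(4/5) = 1.7500 s
robot in T_r: 1.4000·0.1500 = 0.2100 m
robot covers 1.4000·1.7500 − ½·0.8000·1.7500² = 1.2250 m while stopping
person approaches 1.6000·(0.1500+1.7500) = 3.0400 m
C+Z_d+Z_r = 0.1200+0.0000+0.0250 = 0.1450 m
S_min ≈ 0.2100+1.2250+3.0400+0.1450  ⇒  S_min = 231/50 m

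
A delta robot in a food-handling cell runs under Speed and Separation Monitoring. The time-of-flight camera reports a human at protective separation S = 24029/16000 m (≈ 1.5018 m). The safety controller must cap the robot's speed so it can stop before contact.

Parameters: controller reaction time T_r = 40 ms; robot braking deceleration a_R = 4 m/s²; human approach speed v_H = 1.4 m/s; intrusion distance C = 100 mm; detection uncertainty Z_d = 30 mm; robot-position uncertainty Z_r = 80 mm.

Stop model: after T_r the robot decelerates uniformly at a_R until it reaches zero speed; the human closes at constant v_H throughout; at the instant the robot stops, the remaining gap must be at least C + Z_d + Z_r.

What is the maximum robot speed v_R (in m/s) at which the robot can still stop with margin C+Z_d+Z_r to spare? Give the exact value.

collect terms ⇒ (1/8)·v_R² + (39/100)·v_R + (-19773/16000) = 0
  disc = (39/100)² − 4·(1/8)·(-19773/16000) = 123201/160000 ; √disc = 351/400
  v_R = (−(39/100) + 351/400) / (2·(1/8)) = 39/20 m/s
check:
stop time T_s = (39/20)/4 = 0.4875 s
robot in T_r: 1.9500·0.0400 = 0.0780 m
robot covers 1.9500·0.4875 − ½·4.0000·0.4875² = 0.4753 m while stopping
person approaches 1.4000·(0.0400+0.4875) = 0.7385 m
C+Z_d+Z_r = 0.1000+0.0300+0.0800 = 0.2100 m
sum ≈ 0.0780+0.4753+0.7385+0.2100 ≈ 1.5018 m = S ✓

v_R_max = 39/20 m/s = 1.9500 m/s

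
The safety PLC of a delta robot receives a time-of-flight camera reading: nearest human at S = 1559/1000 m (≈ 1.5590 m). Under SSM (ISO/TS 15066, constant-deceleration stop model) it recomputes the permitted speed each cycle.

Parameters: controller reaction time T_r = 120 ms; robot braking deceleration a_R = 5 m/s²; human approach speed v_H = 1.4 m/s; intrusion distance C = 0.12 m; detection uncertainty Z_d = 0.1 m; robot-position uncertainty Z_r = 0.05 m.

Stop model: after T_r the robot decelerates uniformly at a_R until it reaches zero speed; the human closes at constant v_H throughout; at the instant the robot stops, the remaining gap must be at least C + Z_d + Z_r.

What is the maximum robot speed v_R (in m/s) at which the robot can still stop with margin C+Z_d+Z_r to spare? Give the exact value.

v_R_max = 19/10 m/s = 1.9000 m/s

quadratic (1/10)·v² + (2/5)·v + (-1121/1000) = 0
  disc = (2/5)² − 4·(1/10)·(-1121/1000) = 1521/2500 ; √disc = 39/50
  v_R = (−(2/5) + 39/50) / (2·(1/10)) = 19/10 m/s
check:
stop time T_s = (19/10)/5 = 0.3800 s
reaction-phase robot travel = 1.9000·0.1200 = 0.2280 m
braking distance = 1.9000²/(2·5.0000) = 0.3610 m
human closes 1.4000·0.5000 = 0.7000 m
residual clearance needed = 0.1200+0.1000+0.0500 = 0.2700 m
sum ≈ 0.2280+0.3610+0.7000+0.2700 ≈ 1.5590 m = S ✓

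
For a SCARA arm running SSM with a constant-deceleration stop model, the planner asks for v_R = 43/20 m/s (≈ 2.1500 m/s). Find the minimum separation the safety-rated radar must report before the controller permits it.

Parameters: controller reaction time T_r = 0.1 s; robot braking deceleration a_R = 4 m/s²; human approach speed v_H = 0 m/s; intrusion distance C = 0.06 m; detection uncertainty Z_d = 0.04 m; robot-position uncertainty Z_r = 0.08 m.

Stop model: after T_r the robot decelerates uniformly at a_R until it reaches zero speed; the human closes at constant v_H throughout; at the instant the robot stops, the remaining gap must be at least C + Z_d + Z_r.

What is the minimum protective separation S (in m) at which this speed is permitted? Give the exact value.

S_min = 3113/3200 m = 0.9728 m

stop time T_s = (43/20)/4 = 0.5375 s
reaction-phase robot travel = 2.1500·0.1000 = 0.2150 m
braking distance = 2.1500²/(2·4.0000) = 0.5778 m
person approaches 0.0000·(0.1000+0.5375) = 0.0000 m
margins: 0.0600+0.0400+0.0800 = 0.1800 m
S_min ≈ 0.2150+0.5778+0.0000+0.1800  ⇒  S_min = 3113/3200 m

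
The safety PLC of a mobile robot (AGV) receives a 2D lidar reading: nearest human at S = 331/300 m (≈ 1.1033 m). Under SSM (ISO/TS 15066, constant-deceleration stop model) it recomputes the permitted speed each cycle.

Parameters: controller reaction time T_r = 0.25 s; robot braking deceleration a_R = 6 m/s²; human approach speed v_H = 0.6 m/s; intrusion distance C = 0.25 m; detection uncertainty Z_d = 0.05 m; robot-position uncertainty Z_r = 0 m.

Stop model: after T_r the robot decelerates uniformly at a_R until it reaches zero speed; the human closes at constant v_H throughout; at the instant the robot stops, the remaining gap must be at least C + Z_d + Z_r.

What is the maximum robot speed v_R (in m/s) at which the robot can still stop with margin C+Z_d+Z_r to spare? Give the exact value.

at the boundary: (1/12)·v² + (7/20)·v + (-49/75) = 0
  disc = (7/20)² − 4·(1/12)·(-49/75) = 49/144 ; √disc = 7/12
  v_R = (−(7/20) + 7/12) / (2·(1/12)) = 7/5 m/s
check:
braking lasts T_s = (7/5)/6 = 0.2333 s
robot in T_r: 1.4000·0.2500 = 0.3500 m
robot under decel: 1.4000²/(2·6.0000) = 0.1633 m
person approaches 0.6000·(0.2500+0.2333) = 0.2900 m
margins: 0.2500+0.0500+0.0000 = 0.3000 m
sum ≈ 0.3500+0.1633+0.2900+0.3000 ≈ 1.1033 m = S ✓

v_R_max = 7/5 m/s = 1.4000 m/s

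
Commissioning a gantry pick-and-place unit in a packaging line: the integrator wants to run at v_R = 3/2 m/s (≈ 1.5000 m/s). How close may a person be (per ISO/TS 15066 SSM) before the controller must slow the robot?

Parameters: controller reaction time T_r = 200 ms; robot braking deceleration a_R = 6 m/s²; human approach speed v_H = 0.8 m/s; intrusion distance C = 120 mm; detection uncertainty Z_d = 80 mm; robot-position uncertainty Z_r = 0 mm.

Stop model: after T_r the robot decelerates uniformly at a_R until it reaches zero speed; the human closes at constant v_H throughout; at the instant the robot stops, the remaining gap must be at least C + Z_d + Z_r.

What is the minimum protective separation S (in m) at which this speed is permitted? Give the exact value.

braking lasts T_s = (3/2)/6 = 0.2500 s
reaction-phase robot travel = 1.5000·0.2000 = 0.3000 m
braking distance = 1.5000²/(2·6.0000) = 0.1875 m
person approaches 0.8000·(0.2000+0.2500) = 0.3600 m
residual clearance needed = 0.1200+0.0800+0.0000 = 0.2000 m
S_min ≈ 0.3000+0.1875+0.3600+0.2000  ⇒  S_min = 419/400 m

S_min = 419/400 m = 1.0475 m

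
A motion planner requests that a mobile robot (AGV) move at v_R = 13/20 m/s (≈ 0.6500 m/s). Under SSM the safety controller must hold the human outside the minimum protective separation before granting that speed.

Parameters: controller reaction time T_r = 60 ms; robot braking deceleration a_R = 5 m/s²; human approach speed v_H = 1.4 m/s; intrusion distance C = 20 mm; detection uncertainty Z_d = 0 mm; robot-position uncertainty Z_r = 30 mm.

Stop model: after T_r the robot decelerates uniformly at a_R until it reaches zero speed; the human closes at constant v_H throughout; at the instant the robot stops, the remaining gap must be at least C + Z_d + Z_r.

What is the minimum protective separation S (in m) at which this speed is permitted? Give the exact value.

braking lasts T_s = (13/20)/5 = 0.1300 s
robot in T_r: 0.6500·0.0600 = 0.0390 m
robot under decel: 0.6500²/(2·5.0000) = 0.0423 m
person approaches 1.4000·(0.0600+0.1300) = 0.2660 m
margins: 0.0200+0.0000+0.0300 = 0.0500 m
S_min ≈ 0.0390+0.0423+0.2660+0.0500  ⇒  S_min = 1589/4000 m

S_min = 1589/4000 m = 0.3972 m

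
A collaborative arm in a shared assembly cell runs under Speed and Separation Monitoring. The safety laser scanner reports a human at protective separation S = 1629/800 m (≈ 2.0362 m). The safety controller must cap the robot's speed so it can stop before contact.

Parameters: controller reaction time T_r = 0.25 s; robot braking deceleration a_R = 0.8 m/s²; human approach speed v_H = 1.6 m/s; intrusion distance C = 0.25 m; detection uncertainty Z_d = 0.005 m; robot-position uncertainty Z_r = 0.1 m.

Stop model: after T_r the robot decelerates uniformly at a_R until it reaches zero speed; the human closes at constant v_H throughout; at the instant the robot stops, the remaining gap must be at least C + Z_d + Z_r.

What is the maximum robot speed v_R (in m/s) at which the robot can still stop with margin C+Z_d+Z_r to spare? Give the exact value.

v_R_max = 1/2 m/s = 0.5000 m/s

collect terms ⇒ (5/8)·v_R² + (9/4)·v_R + (-41/32) = 0
  disc = (9/4)² − 4·(5/8)·(-41/32) = 529/64 ; √disc = 23/8
  v_R = (−(9/4) + 23/8) / (2·(5/8)) = 1/2 m/s
check:
T_s = v_R/a_R = (1/2)/(4/5) = 0.6250 s
reaction-phase robot travel = 0.5000·0.2500 = 0.1250 m
braking distance = 0.5000²/(2·0.8000) = 0.1562 m
human closes 1.6000·0.8750 = 1.4000 m
C+Z_d+Z_r = 0.2500+0.0050+0.1000 = 0.3550 m
sum ≈ 0.1250+0.1562+1.4000+0.3550 ≈ 2.0362 m = S ✓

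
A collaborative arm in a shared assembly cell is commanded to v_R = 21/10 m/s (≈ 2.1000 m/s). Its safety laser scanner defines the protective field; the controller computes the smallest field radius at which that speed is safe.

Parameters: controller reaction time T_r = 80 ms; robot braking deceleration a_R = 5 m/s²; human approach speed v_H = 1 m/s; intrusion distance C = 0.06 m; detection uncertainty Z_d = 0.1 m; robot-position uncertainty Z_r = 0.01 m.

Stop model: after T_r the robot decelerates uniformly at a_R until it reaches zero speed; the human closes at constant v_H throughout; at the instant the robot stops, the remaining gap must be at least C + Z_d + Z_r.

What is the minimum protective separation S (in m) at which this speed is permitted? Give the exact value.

S_min = 1279/1000 m = 1.2790 m

stop time T_s = (21/10)/5 = 0.4200 s
robot covers v_R·T_r = 2.1000·0.0800 = 0.1680 m before braking
braking distance = 2.1000²/(2·5.0000) = 0.4410 m
human over T_r+T_s: 1.0000·(0.0800+0.4200) = 0.5000 m
C+Z_d+Z_r = 0.0600+0.1000+0.0100 = 0.1700 m
S_min ≈ 0.1680+0.4410+0.5000+0.1700  ⇒  S_min = 1279/1000 m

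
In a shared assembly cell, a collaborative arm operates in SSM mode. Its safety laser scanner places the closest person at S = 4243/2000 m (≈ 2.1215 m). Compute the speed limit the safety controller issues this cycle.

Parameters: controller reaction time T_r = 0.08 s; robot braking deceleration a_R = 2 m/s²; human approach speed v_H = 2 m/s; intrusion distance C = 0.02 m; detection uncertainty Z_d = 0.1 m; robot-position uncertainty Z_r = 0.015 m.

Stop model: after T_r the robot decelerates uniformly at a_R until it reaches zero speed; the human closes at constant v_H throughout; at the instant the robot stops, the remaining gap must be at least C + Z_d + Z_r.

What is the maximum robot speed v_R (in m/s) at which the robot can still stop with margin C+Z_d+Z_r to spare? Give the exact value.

at the boundary: (1/4)·v² + (27/25)·v + (-3653/2000) = 0
  disc = (27/25)² − 4·(1/4)·(-3653/2000) = 29929/10000 ; √disc = 173/100
  v_R = (−(27/25) + 173/100) / (2·(1/4)) = 13/10 m/s
check:
stop time T_s = (13/10)/2 = 0.6500 s
robot covers v_R·T_r = 1.3000·0.0800 = 0.1040 m before braking
braking distance = 1.3000²/(2·2.0000) = 0.4225 m
human closes 2.0000·0.7300 = 1.4600 m
residual clearance needed = 0.0200+0.1000+0.0150 = 0.1350 m
sum ≈ 0.1040+0.4225+1.4600+0.1350 ≈ 2.1215 m = S ✓

v_R_max = 13/10 m/s = 1.3000 m/s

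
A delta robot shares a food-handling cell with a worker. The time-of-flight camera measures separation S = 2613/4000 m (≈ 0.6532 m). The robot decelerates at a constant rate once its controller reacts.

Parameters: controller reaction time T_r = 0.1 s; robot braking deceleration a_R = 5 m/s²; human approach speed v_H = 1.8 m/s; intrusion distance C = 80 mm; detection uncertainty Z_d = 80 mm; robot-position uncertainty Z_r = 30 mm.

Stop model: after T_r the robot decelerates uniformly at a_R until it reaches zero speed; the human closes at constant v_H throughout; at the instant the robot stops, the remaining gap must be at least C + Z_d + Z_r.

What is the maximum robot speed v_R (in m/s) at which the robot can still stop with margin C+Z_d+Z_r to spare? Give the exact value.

collect terms ⇒ (1/10)·v_R² + (23/50)·v_R + (-1133/4000) = 0
  disc = (23/50)² − 4·(1/10)·(-1133/4000) = 3249/10000 ; √disc = 57/100
  v_R = (−(23/50) + 57/100) / (2·(1/10)) = 11/20 m/s
check:
braking lasts T_s = (11/20)/5 = 0.1100 s
robot in T_r: 0.5500·0.1000 = 0.0550 m
robot under decel: 0.5500²/(2·5.0000) = 0.0302 m
human closes 1.8000·0.2100 = 0.3780 m
C+Z_d+Z_r = 0.0800+0.0800+0.0300 = 0.1900 m
sum ≈ 0.0550+0.0302+0.3780+0.1900 ≈ 0.6532 m = S ✓

v_R_max = 11/20 m/s = 0.5500 m/s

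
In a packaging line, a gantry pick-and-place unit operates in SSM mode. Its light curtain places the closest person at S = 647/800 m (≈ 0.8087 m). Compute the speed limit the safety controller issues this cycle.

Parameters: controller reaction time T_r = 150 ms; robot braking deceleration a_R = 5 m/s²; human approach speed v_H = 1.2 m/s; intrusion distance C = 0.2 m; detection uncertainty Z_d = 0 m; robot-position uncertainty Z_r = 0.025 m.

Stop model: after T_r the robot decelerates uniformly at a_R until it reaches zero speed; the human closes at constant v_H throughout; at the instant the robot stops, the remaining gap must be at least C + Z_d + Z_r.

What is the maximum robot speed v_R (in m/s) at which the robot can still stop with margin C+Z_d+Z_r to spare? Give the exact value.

v_R_max = 17/20 m/s = 0.8500 m/s

at the boundary: (1/10)·v² + (39/100)·v + (-323/800) = 0
  disc = (39/100)² − 4·(1/10)·(-323/800) = 196/625 ; √disc = 14/25
  v_R = (−(39/100) + 14/25) / (2·(1/10)) = 17/20 m/s
check:
stop time T_s = (17/20)/5 = 0.1700 s
reaction-phase robot travel = 0.8500·0.1500 = 0.1275 m
braking distance = 0.8500²/(2·5.0000) = 0.0722 m
person approaches 1.2000·(0.1500+0.1700) = 0.3840 m
C+Z_d+Z_r = 0.2000+0.0000+0.0250 = 0.2250 m
sum ≈ 0.1275+0.0722+0.3840+0.2250 ≈ 0.8087 m = S ✓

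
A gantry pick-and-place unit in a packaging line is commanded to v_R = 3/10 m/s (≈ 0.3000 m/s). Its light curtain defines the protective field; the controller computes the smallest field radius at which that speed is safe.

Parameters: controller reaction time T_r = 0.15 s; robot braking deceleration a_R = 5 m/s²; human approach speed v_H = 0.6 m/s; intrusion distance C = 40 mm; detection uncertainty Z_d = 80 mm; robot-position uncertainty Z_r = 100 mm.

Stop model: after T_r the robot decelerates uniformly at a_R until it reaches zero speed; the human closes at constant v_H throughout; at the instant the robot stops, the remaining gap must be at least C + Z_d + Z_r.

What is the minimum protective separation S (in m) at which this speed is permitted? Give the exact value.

S_min = 2/5 m = 0.4000 m

braking lasts T_s = (3/10)/5 = 0.0600 s
reaction-phase robot travel = 0.3000·0.1500 = 0.0450 m
braking distance = 0.3000²/(2·5.0000) = 0.0090 m
human over T_r+T_s: 0.6000·(0.1500+0.0600) = 0.1260 m
margins: 0.0400+0.0800+0.1000 = 0.2200 m
S_min ≈ 0.0450+0.0090+0.1260+0.2200  ⇒  S_min = 2/5 m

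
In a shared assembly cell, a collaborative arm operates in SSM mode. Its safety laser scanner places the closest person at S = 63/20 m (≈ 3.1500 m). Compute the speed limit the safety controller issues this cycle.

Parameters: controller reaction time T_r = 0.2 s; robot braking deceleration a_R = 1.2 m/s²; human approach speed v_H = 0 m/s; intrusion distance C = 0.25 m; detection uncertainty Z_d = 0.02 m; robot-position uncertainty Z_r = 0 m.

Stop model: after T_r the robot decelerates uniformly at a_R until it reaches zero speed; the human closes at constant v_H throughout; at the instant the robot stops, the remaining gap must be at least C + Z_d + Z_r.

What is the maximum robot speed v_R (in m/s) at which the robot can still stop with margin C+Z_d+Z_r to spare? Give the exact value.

collect terms ⇒ (5/12)·v_R² + (1/5)·v_R + (-72/25) = 0
  disc = (1/5)² − 4·(5/12)·(-72/25) = 121/25 ; √disc = 11/5
  v_R = (−(1/5) + 11/5) / (2·(5/12)) = 12/5 m/s
check:
braking lasts T_s = (12/5)/(6/5) = 2.0000 s
reaction-phase robot travel = 2.4000·0.2000 = 0.4800 m
robot covers 2.4000·2.0000 − ½·1.2000·2.0000² = 2.4000 m while stopping
person approaches 0.0000·(0.2000+2.0000) = 0.0000 m
residual clearance needed = 0.2500+0.0200+0.0000 = 0.2700 m
sum ≈ 0.4800+2.4000+0.0000+0.2700 ≈ 3.1500 m = S ✓

v_R_max = 12/5 m/s = 2.4000 m/s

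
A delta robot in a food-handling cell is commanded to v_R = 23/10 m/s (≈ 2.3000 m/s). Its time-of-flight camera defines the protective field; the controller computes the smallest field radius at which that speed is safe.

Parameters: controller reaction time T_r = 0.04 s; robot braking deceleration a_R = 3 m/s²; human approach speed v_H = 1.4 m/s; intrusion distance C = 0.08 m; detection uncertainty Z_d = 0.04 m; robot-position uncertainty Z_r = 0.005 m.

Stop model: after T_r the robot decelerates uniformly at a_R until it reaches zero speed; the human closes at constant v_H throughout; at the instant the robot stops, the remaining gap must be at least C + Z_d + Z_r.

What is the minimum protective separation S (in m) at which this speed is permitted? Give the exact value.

T_s = v_R/a_R = (23/10)/3 = 0.7667 s
reaction-phase robot travel = 2.3000·0.0400 = 0.0920 m
robot under decel: 2.3000²/(2·3.0000) = 0.8817 m
human closes 1.4000·0.8067 = 1.1293 m
residual clearance needed = 0.0800+0.0400+0.0050 = 0.1250 m
S_min ≈ 0.0920+0.8817+1.1293+0.1250  ⇒  S_min = 557/250 m

S_min = 557/250 m = 2.2280 m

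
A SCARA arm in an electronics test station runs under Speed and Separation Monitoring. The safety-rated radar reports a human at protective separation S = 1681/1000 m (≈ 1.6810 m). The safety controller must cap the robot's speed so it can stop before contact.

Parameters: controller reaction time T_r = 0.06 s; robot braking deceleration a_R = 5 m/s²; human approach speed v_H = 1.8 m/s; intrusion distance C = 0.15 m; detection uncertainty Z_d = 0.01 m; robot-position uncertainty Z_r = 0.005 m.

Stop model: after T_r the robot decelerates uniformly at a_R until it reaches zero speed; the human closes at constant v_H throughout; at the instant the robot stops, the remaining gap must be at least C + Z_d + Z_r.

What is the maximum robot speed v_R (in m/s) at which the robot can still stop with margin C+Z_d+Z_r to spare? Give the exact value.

quadratic (1/10)·v² + (21/50)·v + (-176/125) = 0
  disc = (21/50)² − 4·(1/10)·(-176/125) = 1849/2500 ; √disc = 43/50
  v_R = (−(21/50) + 43/50) / (2·(1/10)) = 11/5 m/s
check:
stop time T_s = (11/5)/5 = 0.4400 s
robot in T_r: 2.2000·0.0600 = 0.1320 m
robot covers 2.2000·0.4400 − ½·5.0000·0.4400² = 0.4840 m while stopping
human closes 1.8000·0.5000 = 0.9000 m
margins: 0.1500+0.0100+0.0050 = 0.1650 m
sum ≈ 0.1320+0.4840+0.9000+0.1650 ≈ 1.6810 m = S ✓

v_R_max = 11/5 m/s = 2.2000 m/s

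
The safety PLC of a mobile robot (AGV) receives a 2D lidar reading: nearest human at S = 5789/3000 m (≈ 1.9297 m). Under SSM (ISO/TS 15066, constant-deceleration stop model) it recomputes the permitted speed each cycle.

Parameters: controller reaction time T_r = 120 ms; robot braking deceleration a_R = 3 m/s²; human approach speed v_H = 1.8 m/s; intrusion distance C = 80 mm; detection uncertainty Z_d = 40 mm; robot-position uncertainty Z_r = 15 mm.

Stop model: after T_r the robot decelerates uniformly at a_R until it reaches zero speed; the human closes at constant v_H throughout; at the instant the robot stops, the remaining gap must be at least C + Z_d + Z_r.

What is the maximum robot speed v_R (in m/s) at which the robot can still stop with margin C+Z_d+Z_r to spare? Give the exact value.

collect terms ⇒ (1/6)·v_R² + (18/25)·v_R + (-592/375) = 0
  disc = (18/25)² − 4·(1/6)·(-592/375) = 8836/5625 ; √disc = 94/75
  v_R = (−(18/25) + 94/75) / (2·(1/6)) = 8/5 m/s
check:
T_s = v_R/a_R = (8/5)/3 = 0.5333 s
robot covers v_R·T_r = 1.6000·0.1200 = 0.1920 m before braking
robot under decel: 1.6000²/(2·3.0000) = 0.4267 m
human over T_r+T_s: 1.8000·(0.1200+0.5333) = 1.1760 m
margins: 0.0800+0.0400+0.0150 = 0.1350 m
sum ≈ 0.1920+0.4267+1.1760+0.1350 ≈ 1.9297 m = S ✓

v_R_max = 8/5 m/s = 1.6000 m/s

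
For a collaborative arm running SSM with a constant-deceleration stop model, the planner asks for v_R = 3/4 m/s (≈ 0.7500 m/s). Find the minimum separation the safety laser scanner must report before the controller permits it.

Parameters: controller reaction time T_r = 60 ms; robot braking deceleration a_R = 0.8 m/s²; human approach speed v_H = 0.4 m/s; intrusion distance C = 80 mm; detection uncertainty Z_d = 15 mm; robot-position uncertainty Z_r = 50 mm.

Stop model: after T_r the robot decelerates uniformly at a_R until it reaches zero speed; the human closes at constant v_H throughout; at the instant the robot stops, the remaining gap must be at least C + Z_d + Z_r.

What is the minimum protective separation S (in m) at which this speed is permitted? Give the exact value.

T_s = v_R/a_R = (3/4)/(4/5) = 0.9375 s
robot covers v_R·T_r = 0.7500·0.0600 = 0.0450 m before braking
braking distance = 0.7500²/(2·0.8000) = 0.3516 m
human over T_r+T_s: 0.4000·(0.0600+0.9375) = 0.3990 m
C+Z_d+Z_r = 0.0800+0.0150+0.0500 = 0.1450 m
S_min ≈ 0.0450+0.3516+0.3990+0.1450  ⇒  S_min = 15049/16000 m

S_min = 15049/16000 m = 0.9406 m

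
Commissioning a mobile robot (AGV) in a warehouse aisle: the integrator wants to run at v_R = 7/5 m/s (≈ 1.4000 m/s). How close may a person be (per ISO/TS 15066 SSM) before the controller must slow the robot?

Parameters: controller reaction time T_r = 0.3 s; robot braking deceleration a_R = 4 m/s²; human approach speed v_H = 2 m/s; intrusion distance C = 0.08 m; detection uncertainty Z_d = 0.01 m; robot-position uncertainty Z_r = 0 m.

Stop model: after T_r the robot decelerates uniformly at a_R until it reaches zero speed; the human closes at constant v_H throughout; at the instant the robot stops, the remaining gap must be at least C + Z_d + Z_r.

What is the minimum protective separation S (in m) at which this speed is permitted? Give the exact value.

T_s = v_R/a_R = (7/5)/4 = 0.3500 s
robot covers v_R·T_r = 1.4000·0.3000 = 0.4200 m before braking
braking distance = 1.4000²/(2·4.0000) = 0.2450 m
human closes 2.0000·0.6500 = 1.3000 m
C+Z_d+Z_r = 0.0800+0.0100+0.0000 = 0.0900 m
S_min ≈ 0.4200+0.2450+1.3000+0.0900  ⇒  S_min = 411/200 m

S_min = 411/200 m = 2.0550 m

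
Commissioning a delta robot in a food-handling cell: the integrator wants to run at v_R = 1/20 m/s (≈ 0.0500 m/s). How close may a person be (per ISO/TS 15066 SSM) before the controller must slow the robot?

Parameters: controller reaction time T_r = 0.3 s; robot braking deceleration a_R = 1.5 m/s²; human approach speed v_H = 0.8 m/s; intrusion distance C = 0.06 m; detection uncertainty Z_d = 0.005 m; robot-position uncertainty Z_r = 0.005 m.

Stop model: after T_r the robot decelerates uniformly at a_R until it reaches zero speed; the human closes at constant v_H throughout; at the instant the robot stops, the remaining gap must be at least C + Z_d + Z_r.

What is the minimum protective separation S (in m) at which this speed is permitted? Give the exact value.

stop time T_s = (1/20)/(3/2) = 0.0333 s
robot in T_r: 0.0500·0.3000 = 0.0150 m
robot under decel: 0.0500²/(2·1.5000) = 0.0008 m
human over T_r+T_s: 0.8000·(0.3000+0.0333) = 0.2667 m
C+Z_d+Z_r = 0.0600+0.0050+0.0050 = 0.0700 m
S_min ≈ 0.0150+0.0008+0.2667+0.0700  ⇒  S_min = 141/400 m

S_min = 141/400 m = 0.3525 m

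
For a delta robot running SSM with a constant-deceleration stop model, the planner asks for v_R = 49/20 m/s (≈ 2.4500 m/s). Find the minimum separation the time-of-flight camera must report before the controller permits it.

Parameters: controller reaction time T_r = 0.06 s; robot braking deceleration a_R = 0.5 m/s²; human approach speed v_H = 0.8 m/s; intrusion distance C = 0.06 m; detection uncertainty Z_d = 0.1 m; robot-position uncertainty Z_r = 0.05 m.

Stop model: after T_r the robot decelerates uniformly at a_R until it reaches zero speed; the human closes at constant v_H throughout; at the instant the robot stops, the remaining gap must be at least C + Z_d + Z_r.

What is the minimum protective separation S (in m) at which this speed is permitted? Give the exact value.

S_min = 4131/400 m = 10.3275 m

stop time T_s = (49/20)/(1/2) = 4.9000 s
reaction-phase robot travel = 2.4500·0.0600 = 0.1470 m
robot covers 2.4500·4.9000 − ½·0.5000·4.9000² = 6.0025 m while stopping
human closes 0.8000·4.9600 = 3.9680 m
margins: 0.0600+0.1000+0.0500 = 0.2100 m
S_min ≈ 0.1470+6.0025+3.9680+0.2100  ⇒  S_min = 4131/400 m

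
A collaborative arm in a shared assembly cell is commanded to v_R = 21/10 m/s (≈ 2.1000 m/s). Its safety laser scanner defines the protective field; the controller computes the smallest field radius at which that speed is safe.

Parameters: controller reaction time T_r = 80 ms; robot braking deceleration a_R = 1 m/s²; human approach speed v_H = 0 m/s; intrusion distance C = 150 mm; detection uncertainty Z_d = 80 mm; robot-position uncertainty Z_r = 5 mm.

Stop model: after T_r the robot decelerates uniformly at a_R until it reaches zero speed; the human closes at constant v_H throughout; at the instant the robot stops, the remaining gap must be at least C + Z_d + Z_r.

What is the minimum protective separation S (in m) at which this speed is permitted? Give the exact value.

S_min = 326/125 m = 2.6080 m

T_s = v_R/a_R = (21/10)/1 = 2.1000 s
robot in T_r: 2.1000·0.0800 = 0.1680 m
robot under decel: 2.1000²/(2·1.0000) = 2.2050 m
human over T_r+T_s: 0.0000·(0.0800+2.1000) = 0.0000 m
margins: 0.1500+0.0800+0.0050 = 0.2350 m
S_min ≈ 0.1680+2.2050+0.0000+0.2350  ⇒  S_min = 326/125 m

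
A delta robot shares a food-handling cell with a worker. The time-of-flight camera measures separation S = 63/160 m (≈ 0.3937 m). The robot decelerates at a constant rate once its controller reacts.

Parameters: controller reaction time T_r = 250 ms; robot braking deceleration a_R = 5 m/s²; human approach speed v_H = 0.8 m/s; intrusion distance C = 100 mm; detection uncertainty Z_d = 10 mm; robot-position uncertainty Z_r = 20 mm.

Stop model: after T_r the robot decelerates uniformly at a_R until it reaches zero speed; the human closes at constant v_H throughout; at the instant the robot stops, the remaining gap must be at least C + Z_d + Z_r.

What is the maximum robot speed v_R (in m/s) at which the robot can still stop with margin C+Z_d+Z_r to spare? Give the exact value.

v_R_max = 3/20 m/s = 0.1500 m/s

collect terms ⇒ (1/10)·v_R² + (41/100)·v_R + (-51/800) = 0
  disc = (41/100)² − 4·(1/10)·(-51/800) = 121/625 ; √disc = 11/25
  v_R = (−(41/100) + 11/25) / (2·(1/10)) = 3/20 m/s
check:
T_s = v_R/a_R = (3/20)/5 = 0.0300 s
robot covers v_R·T_r = 0.1500·0.2500 = 0.0375 m before braking
robot under decel: 0.1500²/(2·5.0000) = 0.0022 m
person approaches 0.8000·(0.2500+0.0300) = 0.2240 m
residual clearance needed = 0.1000+0.0100+0.0200 = 0.1300 m
sum ≈ 0.0375+0.0022+0.2240+0.1300 ≈ 0.3937 m = S ✓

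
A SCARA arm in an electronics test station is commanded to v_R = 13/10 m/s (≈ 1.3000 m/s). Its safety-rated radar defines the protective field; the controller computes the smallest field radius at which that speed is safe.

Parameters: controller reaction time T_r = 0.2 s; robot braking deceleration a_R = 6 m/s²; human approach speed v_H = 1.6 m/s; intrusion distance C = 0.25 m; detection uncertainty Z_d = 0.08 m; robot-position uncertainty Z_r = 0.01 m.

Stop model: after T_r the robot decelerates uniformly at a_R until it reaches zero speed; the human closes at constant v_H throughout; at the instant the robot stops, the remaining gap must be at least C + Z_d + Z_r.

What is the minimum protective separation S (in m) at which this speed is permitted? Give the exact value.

stop time T_s = (13/10)/6 = 0.2167 s
robot in T_r: 1.3000·0.2000 = 0.2600 m
robot covers 1.3000·0.2167 − ½·6.0000·0.2167² = 0.1408 m while stopping
person approaches 1.6000·(0.2000+0.2167) = 0.6667 m
margins: 0.2500+0.0800+0.0100 = 0.3400 m
S_min ≈ 0.2600+0.1408+0.6667+0.3400  ⇒  S_min = 563/400 m

S_min = 563/400 m = 1.4075 m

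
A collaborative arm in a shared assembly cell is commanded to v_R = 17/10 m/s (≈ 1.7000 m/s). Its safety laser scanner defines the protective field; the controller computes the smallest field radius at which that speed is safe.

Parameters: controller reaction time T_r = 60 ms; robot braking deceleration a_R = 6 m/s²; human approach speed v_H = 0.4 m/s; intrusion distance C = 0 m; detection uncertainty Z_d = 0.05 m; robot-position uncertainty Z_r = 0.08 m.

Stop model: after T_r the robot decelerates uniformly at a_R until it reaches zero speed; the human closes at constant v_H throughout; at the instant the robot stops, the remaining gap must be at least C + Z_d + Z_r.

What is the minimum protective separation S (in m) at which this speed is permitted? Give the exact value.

S_min = 3661/6000 m = 0.6102 m

braking lasts T_s = (17/10)/6 = 0.2833 s
robot covers v_R·T_r = 1.7000·0.0600 = 0.1020 m before braking
robot covers 1.7000·0.2833 − ½·6.0000·0.2833² = 0.2408 m while stopping
human closes 0.4000·0.3433 = 0.1373 m
C+Z_d+Z_r = 0.0000+0.0500+0.0800 = 0.1300 m
S_min ≈ 0.1020+0.2408+0.1373+0.1300  ⇒  S_min = 3661/6000 m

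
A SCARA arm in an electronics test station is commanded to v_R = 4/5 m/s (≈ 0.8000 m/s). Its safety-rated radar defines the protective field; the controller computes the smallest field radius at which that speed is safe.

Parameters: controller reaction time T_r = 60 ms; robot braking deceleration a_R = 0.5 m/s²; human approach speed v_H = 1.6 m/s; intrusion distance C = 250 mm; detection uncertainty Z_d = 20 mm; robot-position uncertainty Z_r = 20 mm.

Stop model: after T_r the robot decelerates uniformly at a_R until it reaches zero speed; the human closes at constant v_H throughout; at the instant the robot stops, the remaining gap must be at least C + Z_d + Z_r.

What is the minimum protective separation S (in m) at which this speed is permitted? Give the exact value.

S_min = 1817/500 m = 3.6340 m

stop time T_s = (4/5)/(1/2) = 1.6000 s
robot covers v_R·T_r = 0.8000·0.0600 = 0.0480 m before braking
robot covers 0.8000·1.6000 − ½·0.5000·1.6000² = 0.6400 m while stopping
person approaches 1.6000·(0.0600+1.6000) = 2.6560 m
residual clearance needed = 0.2500+0.0200+0.0200 = 0.2900 m
S_min ≈ 0.0480+0.6400+2.6560+0.2900  ⇒  S_min = 1817/500 m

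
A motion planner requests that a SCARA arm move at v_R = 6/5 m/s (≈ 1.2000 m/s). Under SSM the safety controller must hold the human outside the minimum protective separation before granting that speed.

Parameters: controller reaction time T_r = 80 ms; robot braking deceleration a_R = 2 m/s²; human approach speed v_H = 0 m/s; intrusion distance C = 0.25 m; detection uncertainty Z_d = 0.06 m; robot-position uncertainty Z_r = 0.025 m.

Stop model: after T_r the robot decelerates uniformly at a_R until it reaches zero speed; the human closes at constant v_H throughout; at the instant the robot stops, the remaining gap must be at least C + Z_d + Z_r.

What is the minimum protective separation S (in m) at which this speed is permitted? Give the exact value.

braking lasts T_s = (6/5)/2 = 0.6000 s
reaction-phase robot travel = 1.2000·0.0800 = 0.0960 m
braking distance = 1.2000²/(2·2.0000) = 0.3600 m
human closes 0.0000·0.6800 = 0.0000 m
residual clearance needed = 0.2500+0.0600+0.0250 = 0.3350 m
S_min ≈ 0.0960+0.3600+0.0000+0.3350  ⇒  S_min = 791/1000 m

S_min = 791/1000 m = 0.7910 m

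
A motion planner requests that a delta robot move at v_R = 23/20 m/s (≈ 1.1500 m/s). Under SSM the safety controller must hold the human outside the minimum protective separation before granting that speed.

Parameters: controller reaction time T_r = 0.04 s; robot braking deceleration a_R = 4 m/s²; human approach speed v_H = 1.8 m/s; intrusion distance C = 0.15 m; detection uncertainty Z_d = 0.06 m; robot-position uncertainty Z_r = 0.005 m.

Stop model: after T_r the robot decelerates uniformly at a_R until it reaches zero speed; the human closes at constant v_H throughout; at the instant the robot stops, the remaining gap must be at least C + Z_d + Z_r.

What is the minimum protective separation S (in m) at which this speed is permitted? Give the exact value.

S_min = 16253/16000 m = 1.0158 m

T_s = v_R/a_R = (23/20)/4 = 0.2875 s
robot covers v_R·T_r = 1.1500·0.0400 = 0.0460 m before braking
robot under decel: 1.1500²/(2·4.0000) = 0.1653 m
person approaches 1.8000·(0.0400+0.2875) = 0.5895 m
margins: 0.1500+0.0600+0.0050 = 0.2150 m
S_min ≈ 0.0460+0.1653+0.5895+0.2150  ⇒  S_min = 16253/16000 m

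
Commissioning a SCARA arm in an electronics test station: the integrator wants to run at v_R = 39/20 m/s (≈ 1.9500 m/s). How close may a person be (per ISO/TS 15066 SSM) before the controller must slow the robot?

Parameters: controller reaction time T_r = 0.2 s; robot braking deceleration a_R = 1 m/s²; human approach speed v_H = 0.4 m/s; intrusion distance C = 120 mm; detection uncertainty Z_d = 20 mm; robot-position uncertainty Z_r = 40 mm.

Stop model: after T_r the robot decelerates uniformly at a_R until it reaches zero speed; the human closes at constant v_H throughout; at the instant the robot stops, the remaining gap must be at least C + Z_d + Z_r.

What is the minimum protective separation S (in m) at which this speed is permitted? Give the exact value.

S_min = 533/160 m = 3.3312 m

braking lasts T_s = (39/20)/1 = 1.9500 s
reaction-phase robot travel = 1.9500·0.2000 = 0.3900 m
braking distance = 1.9500²/(2·1.0000) = 1.9013 m
human over T_r+T_s: 0.4000·(0.2000+1.9500) = 0.8600 m
margins: 0.1200+0.0200+0.0400 = 0.1800 m
S_min ≈ 0.3900+1.9013+0.8600+0.1800  ⇒  S_min = 533/160 m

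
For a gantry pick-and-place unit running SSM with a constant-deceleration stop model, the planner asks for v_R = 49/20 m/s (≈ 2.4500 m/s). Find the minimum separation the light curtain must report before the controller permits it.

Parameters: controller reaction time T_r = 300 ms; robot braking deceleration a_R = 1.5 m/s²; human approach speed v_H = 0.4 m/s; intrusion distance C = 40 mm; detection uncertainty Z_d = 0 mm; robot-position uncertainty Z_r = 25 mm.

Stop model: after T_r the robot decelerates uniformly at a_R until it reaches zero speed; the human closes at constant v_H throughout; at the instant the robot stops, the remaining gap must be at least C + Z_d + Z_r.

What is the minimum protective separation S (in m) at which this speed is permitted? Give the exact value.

stop time T_s = (49/20)/(3/2) = 1.6333 s
robot in T_r: 2.4500·0.3000 = 0.7350 m
robot covers 2.4500·1.6333 − ½·1.5000·1.6333² = 2.0008 m while stopping
human closes 0.4000·1.9333 = 0.7733 m
C+Z_d+Z_r = 0.0400+0.0000+0.0250 = 0.0650 m
S_min ≈ 0.7350+2.0008+0.7733+0.0650  ⇒  S_min = 4289/1200 m

S_min = 4289/1200 m = 3.5742 m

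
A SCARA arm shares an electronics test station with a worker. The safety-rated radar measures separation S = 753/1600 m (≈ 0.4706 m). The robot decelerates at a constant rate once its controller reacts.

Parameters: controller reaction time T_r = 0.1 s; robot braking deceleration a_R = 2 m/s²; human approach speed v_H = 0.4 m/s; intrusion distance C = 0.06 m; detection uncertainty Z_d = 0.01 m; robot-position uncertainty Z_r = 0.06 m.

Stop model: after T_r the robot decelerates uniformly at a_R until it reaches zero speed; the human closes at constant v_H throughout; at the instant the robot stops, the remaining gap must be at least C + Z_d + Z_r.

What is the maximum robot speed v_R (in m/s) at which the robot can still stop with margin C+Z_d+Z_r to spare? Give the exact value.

v_R_max = 13/20 m/s = 0.6500 m/s

at the boundary: (1/4)·v² + (3/10)·v + (-481/1600) = 0
  disc = (3/10)² − 4·(1/4)·(-481/1600) = 25/64 ; √disc = 5/8
  v_R = (−(3/10) + 5/8) / (2·(1/4)) = 13/20 m/s
check:
braking lasts T_s = (13/20)/2 = 0.3250 s
robot covers v_R·T_r = 0.6500·0.1000 = 0.0650 m before braking
braking distance = 0.6500²/(2·2.0000) = 0.1056 m
human closes 0.4000·0.4250 = 0.1700 m
margins: 0.0600+0.0100+0.0600 = 0.1300 m
sum ≈ 0.0650+0.1056+0.1700+0.1300 ≈ 0.4706 m = S ✓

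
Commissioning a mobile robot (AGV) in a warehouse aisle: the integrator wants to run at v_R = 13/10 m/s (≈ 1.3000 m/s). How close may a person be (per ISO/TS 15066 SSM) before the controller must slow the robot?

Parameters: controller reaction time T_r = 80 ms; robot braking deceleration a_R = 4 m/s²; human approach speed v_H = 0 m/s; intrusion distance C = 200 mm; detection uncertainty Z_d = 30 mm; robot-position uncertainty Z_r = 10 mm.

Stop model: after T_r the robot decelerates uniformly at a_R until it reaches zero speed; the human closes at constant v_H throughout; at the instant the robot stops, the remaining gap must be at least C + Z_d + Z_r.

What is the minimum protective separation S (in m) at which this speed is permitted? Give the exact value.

stop time T_s = (13/10)/4 = 0.3250 s
reaction-phase robot travel = 1.3000·0.0800 = 0.1040 m
braking distance = 1.3000²/(2·4.0000) = 0.2112 m
person approaches 0.0000·(0.0800+0.3250) = 0.0000 m
residual clearance needed = 0.2000+0.0300+0.0100 = 0.2400 m
S_min ≈ 0.1040+0.2112+0.0000+0.2400  ⇒  S_min = 2221/4000 m

S_min = 2221/4000 m = 0.5553 m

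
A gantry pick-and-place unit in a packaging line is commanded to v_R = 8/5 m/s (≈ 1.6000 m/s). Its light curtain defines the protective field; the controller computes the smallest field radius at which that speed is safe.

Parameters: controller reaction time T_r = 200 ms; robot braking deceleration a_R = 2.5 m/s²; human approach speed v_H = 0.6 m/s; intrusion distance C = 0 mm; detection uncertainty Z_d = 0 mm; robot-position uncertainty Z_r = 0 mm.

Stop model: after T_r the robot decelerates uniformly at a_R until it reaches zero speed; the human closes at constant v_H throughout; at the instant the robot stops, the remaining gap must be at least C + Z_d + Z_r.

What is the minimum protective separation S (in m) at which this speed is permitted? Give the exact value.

S_min = 167/125 m = 1.3360 m

braking lasts T_s = (8/5)/(5/2) = 0.6400 s
reaction-phase robot travel = 1.6000·0.2000 = 0.3200 m
braking distance = 1.6000²/(2·2.5000) = 0.5120 m
person approaches 0.6000·(0.2000+0.6400) = 0.5040 m
margins: 0.0000+0.0000+0.0000 = 0.0000 m
S_min ≈ 0.3200+0.5120+0.5040+0.0000  ⇒  S_min = 167/125 m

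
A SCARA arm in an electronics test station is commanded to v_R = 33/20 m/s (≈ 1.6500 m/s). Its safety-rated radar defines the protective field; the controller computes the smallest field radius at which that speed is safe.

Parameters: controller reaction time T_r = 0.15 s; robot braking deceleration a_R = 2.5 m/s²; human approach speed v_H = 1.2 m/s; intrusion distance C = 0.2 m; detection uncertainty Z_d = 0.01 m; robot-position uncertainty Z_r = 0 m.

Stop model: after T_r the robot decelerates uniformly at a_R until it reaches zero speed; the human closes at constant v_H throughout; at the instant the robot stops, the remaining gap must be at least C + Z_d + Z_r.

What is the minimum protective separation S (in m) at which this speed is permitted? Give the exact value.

S_min = 987/500 m = 1.9740 m

T_s = v_R/a_R = (33/20)/(5/2) = 0.6600 s
robot covers v_R·T_r = 1.6500·0.1500 = 0.2475 m before braking
braking distance = 1.6500²/(2·2.5000) = 0.5445 m
human over T_r+T_s: 1.2000·(0.1500+0.6600) = 0.9720 m
C+Z_d+Z_r = 0.2000+0.0100+0.0000 = 0.2100 m
S_min ≈ 0.2475+0.5445+0.9720+0.2100  ⇒  S_min = 987/500 m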